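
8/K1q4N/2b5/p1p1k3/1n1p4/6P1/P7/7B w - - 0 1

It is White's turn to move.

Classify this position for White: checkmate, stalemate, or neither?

White to move; white king on a7.
In check: yes, from the black queen on c7.
King squares — a6: attacked by Nb4; b6: attacked by Qc7; b7: attacked by Bc6; a8: attacked by Bc6; b8: attacked by Qc7.
Legal moves for White: none.
In check with no legal moves → checkmate.

checkmate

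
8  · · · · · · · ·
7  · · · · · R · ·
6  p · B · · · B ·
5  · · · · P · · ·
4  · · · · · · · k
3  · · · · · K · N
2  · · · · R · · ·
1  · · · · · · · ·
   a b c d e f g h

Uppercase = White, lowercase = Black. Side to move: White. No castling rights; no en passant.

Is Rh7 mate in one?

yes

After Rh7: black king on h4; in check: yes, from the white rook on h7.
King squares — g3: attacked by Kf3; h3: attacked by Rh7; g4: attacked by Kf3; g5: attacked by Nh3; h5: attacked by Bg6.
Black has no legal moves → checkmate.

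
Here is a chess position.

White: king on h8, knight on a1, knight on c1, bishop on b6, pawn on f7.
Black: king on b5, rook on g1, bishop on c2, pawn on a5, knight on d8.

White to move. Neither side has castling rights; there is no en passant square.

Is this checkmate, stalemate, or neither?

neither

White to move; white king on h8.
In check: no.
Legal moves for White include: Bxd8, Bc7, Ba7, Bc5, Bxa5, Bd4, Be3, Bf2, Bxg1, Nd3, Ncb3, Ne2, Na2, Nab3, Nxc2, f8=Q, f8=R, f8=B, ... (list truncated; more exist).
White has legal moves and is not in check → neither.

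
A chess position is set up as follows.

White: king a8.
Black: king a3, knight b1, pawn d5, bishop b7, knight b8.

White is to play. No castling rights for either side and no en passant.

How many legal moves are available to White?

3

White to move; king on a8.
In check: yes, from the black bishop on b7.
Legal moves: Kxb8, Kxb7, Ka7.
Count: 3.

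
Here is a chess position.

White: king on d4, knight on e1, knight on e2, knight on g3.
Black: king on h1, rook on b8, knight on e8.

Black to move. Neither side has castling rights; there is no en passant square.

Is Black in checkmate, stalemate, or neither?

neither

Black to move; black king on h1.
In check: yes, from the white knight on g3.
King squares — g1: attacked by Ne2; g2: attacked by Ne1; h2: available.
Legal moves for Black: Kh2.
Black is in check but has 1 legal move → neither.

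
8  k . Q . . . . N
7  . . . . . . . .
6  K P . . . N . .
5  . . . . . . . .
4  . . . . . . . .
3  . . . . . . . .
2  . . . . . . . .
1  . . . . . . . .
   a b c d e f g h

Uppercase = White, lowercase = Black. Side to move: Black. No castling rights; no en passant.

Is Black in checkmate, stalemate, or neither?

Black to move; black king on a8.
In check: yes, from the white queen on c8.
King squares — a7: attacked by Ka6; b7: attacked by Ka6; b8: attacked by Qc8.
Legal moves for Black: none.
In check with no legal moves → checkmate.

checkmate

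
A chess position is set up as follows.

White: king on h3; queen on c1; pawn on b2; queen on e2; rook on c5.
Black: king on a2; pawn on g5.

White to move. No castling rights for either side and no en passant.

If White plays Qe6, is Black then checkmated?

yes

After Qe6: black king on a2; in check: yes, from the white queen on e6.
King squares — a1: attacked by Qc1; b1: attacked by Qc1; b2: attacked by Qc1; a3: attacked by Pb2; b3: attacked by Qe6.
Black has no legal moves → checkmate.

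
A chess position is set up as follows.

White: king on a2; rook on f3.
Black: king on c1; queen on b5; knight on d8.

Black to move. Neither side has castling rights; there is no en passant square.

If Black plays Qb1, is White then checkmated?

no

After Qb1: white king on a2; in check: yes, from the black queen on b1.
White has 1 legal reply: Ka3.
In check but a legal move exists → not checkmate.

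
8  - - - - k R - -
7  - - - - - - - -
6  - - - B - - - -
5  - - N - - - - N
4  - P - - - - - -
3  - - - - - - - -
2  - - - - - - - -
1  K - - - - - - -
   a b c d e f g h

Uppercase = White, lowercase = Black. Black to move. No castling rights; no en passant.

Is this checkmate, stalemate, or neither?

checkmate

Black to move; black king on e8.
In check: yes, from the white rook on f8.
King squares — d7: attacked by Nc5; e7: attacked by Bd6; f7: attacked by Rf8; d8: attacked by Rf8; f8: attacked by Bd6.
Legal moves for Black: none.
In check with no legal moves → checkmate.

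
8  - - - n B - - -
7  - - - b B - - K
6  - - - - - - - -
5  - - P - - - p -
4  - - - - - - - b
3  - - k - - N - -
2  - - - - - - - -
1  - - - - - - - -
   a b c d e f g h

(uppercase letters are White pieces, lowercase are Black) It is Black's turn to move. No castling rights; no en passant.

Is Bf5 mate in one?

After Bf5: white king on h7; in check: yes, from the black bishop on f5.
White has 5 legal replies: Kh8, Kg8, Kg7, Kh6, Bg6.
In check but a legal move exists → not checkmate.

no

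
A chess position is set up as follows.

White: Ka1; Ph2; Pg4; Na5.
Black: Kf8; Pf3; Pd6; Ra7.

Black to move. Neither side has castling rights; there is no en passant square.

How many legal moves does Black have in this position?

17

Black to move; king on f8.
In check: no.
Legal moves: Kg8, Ke8, Kg7, Kf7, Ke7, Ra8, Rh7, Rg7, Rf7, Re7, Rd7, Rc7, Rb7, Ra6, Rxa5+, d5, f2.
Count: 17.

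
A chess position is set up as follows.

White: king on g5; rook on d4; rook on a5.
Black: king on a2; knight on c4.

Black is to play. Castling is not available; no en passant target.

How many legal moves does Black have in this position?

5

Black to move; king on a2.
In check: yes, from the white rook on a5.
Legal moves: Kb3, Kb2, Kb1, Nxa5, Na3.
Count: 5.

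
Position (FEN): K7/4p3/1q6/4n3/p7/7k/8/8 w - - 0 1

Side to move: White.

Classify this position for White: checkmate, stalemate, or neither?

stalemate

White to move; white king on a8.
In check: no.
King squares — a7: attacked by Qb6; b7: attacked by Qb6; b8: attacked by Qb6.
Legal moves for White: none.
Not in check and no legal moves → stalemate.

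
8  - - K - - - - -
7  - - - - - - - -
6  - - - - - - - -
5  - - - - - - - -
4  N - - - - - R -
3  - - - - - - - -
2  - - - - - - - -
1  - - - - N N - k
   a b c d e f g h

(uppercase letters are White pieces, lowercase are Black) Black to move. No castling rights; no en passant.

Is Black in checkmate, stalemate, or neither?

Black to move; black king on h1.
In check: no.
King squares — g1: attacked by Rg4; g2: attacked by Ne1; h2: attacked by Nf1.
Legal moves for Black: none.
Not in check and no legal moves → stalemate.

stalemate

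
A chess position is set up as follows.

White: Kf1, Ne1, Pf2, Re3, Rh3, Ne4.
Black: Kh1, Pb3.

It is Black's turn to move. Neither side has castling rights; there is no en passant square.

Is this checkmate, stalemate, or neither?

Black to move; black king on h1.
In check: yes, from the white rook on h3.
King squares — g1: attacked by Kf1; g2: attacked by Ne1; h2: attacked by Rh3.
Legal moves for Black: none.
In check with no legal moves → checkmate.

checkmate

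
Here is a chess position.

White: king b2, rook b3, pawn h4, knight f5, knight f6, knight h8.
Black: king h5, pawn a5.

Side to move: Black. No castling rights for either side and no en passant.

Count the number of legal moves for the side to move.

Black to move; king on h5.
In check: yes, from the white knight on f6.
Legal moves: none.
Count: 0.

0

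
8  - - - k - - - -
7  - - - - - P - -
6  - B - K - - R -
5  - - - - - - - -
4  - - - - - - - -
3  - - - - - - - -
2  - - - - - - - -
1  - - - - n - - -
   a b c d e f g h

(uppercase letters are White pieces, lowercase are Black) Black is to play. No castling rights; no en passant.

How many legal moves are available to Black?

1

Black to move; king on d8.
In check: yes, from the white bishop on b6.
Legal moves: Kc8.
Count: 1.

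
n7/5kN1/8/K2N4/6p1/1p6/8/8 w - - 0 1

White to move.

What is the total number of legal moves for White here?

16

White to move; king on a5.
In check: no.
Legal moves: Ne8, Ne6, Nh5, Nf5, Ne7, Nc7, Nf6, Nb6, Nf4, Nb4, Ne3, Nc3, Ka6, Kb5, Kb4, Ka4.
Count: 16.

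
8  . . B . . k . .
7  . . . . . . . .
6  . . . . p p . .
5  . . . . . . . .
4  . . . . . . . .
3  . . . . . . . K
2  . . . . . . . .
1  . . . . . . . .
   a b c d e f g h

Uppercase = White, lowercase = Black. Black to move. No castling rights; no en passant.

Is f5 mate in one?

no

After f5: white king on h3; in check: no.
White is not in check, so this cannot be checkmate.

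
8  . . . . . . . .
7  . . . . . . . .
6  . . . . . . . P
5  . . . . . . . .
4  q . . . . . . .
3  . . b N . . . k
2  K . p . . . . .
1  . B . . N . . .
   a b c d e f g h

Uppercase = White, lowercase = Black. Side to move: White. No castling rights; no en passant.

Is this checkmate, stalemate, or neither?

White to move; white king on a2.
In check: yes, from the black queen on a4.
King squares — a1: attacked by Bc3; b1: own bishop; b2: attacked by Bc3; a3: attacked by Qa4; b3: attacked by Qa4.
Legal moves for White: none.
In check with no legal moves → checkmate.

checkmate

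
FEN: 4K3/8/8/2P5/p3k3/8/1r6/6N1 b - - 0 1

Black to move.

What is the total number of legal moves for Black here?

22

Black to move; king on e4.
In check: no.
Legal moves: Kf5, Ke5, Kd5, Kf4, Kd4, Ke3, Kd3, Rb8+, Rb7, Rb6, Rb5, Rb4, Rb3, Rh2, Rg2, Rf2, Re2, Rd2, Rc2, Ra2, Rb1, a3.
Count: 22.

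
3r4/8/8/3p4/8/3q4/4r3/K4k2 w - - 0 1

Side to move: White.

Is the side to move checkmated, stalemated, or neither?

White to move; white king on a1.
In check: no.
King squares — b1: attacked by Qd3; a2: attacked by Re2; b2: attacked by Re2.
Legal moves for White: none.
Not in check and no legal moves → stalemate.

stalemate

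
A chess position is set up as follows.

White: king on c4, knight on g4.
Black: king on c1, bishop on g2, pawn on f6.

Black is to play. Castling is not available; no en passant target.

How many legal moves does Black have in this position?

Black to move; king on c1.
In check: no.
Legal moves: Ba8, Bb7, Bc6, Bd5+, Be4, Bh3, Bf3, Bh1, Bf1+, Kd2, Kc2, Kb2, Kd1, Kb1, f5.
Count: 15.

15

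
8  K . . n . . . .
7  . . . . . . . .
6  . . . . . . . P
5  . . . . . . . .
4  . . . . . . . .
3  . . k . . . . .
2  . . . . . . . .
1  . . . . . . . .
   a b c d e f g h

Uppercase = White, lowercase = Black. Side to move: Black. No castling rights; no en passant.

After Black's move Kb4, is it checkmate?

After Kb4: white king on a8; in check: no.
White is not in check, so this cannot be checkmate.

no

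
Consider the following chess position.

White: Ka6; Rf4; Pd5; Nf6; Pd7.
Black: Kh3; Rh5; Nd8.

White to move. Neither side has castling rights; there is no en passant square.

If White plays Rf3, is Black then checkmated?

After Rf3: black king on h3; in check: yes, from the white rook on f3.
Black has 3 legal replies: Kh4, Kh2, Kg2.
In check but a legal move exists → not checkmate.

no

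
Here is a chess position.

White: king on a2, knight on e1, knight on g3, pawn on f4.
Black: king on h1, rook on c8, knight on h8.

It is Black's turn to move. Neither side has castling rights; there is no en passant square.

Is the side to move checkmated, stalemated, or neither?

Black to move; black king on h1.
In check: yes, from the white knight on g3.
King squares — g1: available; g2: attacked by Ne1; h2: available.
Legal moves for Black: Kh2, Kg1.
Black is in check but has 2 legal moves → neither.

neither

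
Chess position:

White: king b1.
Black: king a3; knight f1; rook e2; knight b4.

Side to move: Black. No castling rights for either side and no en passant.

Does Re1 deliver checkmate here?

yes

After Re1: white king on b1; in check: yes, from the black rook on e1.
King squares — a1: attacked by Re1; c1: attacked by Re1; a2: attacked by Ka3; b2: attacked by Ka3; c2: attacked by Nb4.
White has no legal moves → checkmate.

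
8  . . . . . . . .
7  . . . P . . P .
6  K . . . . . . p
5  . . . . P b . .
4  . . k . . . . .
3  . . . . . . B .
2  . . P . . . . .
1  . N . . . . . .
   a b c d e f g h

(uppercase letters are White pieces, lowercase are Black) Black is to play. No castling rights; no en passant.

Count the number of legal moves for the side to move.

Black to move; king on c4.
In check: no.
Legal moves: Bh7, Bxd7, Bg6, Be6, Bg4, Be4, Bh3, Bd3, Bxc2, Kd5, Kc5, Kd4, Kb4, h5.
Count: 14.

14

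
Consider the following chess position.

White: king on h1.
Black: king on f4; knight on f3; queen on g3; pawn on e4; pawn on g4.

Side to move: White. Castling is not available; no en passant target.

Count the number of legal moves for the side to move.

White to move; king on h1.
In check: no.
Legal moves: none.
Count: 0.

0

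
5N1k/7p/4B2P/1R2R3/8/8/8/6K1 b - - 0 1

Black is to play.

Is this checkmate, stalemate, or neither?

stalemate

Black to move; black king on h8.
In check: no.
King squares — g7: attacked by Ph6; h7: own pawn; g8: attacked by Be6.
Legal moves for Black: none.
Not in check and no legal moves → stalemate.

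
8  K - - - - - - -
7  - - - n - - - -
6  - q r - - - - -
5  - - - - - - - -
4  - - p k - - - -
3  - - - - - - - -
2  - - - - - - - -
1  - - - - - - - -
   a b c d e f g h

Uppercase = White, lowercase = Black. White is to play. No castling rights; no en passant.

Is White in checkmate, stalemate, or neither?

stalemate

White to move; white king on a8.
In check: no.
King squares — a7: attacked by Qb6; b7: attacked by Qb6; b8: attacked by Qb6.
Legal moves for White: none.
Not in check and no legal moves → stalemate.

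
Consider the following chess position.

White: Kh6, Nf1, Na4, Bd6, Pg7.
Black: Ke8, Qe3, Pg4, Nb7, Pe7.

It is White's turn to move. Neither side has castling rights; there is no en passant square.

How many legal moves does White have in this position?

White to move; king on h6.
In check: yes, from the black queen on e3.
Legal moves: Kh7, Kg6, Kh5, Bf4, Nxe3.
Count: 5.

5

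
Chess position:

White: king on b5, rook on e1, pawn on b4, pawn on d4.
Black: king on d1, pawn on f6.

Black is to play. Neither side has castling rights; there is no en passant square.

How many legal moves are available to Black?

3

Black to move; king on d1.
In check: yes, from the white rook on e1.
Legal moves: Kd2, Kc2, Kxe1.
Count: 3.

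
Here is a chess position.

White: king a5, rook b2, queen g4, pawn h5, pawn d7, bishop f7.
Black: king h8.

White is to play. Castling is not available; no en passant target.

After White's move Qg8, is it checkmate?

After Qg8: black king on h8; in check: yes, from the white queen on g8.
King squares — g7: attacked by Qg8; h7: attacked by Qg8; g8: attacked by Bf7.
Black has no legal moves → checkmate.

yes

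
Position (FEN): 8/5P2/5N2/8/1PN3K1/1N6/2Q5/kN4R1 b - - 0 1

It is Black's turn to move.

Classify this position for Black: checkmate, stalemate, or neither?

Black to move; black king on a1.
In check: yes, from the white knight on b3.
King squares — b1: attacked by Rg1; a2: attacked by Qc2; b2: attacked by Qc2.
Legal moves for Black: none.
In check with no legal moves → checkmate.

checkmate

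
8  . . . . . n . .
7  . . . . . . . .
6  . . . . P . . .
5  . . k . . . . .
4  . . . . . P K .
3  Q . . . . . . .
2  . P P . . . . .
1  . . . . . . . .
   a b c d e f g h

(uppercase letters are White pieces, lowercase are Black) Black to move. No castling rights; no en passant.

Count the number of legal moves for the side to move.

6

Black to move; king on c5.
In check: yes, from the white queen on a3.
Legal moves: Kc6, Kb6, Kd5, Kb5, Kd4, Kc4.
Count: 6.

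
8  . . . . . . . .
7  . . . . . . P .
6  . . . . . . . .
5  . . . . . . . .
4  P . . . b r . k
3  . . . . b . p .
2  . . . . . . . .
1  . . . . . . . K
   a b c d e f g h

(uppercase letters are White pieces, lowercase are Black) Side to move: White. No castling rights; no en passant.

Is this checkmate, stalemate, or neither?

White to move; white king on h1.
In check: yes, from the black bishop on e4.
King squares — g1: attacked by Be3; g2: attacked by Be4; h2: attacked by Pg3.
Legal moves for White: none.
In check with no legal moves → checkmate.

checkmate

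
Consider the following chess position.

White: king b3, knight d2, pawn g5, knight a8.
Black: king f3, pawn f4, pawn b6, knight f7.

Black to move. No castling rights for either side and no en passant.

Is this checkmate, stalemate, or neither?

Black to move; black king on f3.
In check: yes, from the white knight on d2.
Legal moves for Black: Kg4, Kg3, Ke3, Kg2, Kf2, Ke2.
Black is in check but has 6 legal moves → neither.

neither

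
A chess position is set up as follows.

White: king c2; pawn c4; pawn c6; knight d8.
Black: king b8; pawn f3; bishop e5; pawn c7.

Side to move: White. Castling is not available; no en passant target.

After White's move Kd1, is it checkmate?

no

After Kd1: black king on b8; in check: no.
Black is not in check, so this cannot be checkmate.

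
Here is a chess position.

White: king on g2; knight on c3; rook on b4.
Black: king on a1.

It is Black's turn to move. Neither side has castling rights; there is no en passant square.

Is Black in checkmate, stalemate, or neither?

Black to move; black king on a1.
In check: no.
King squares — b1: attacked by Nc3; a2: attacked by Nc3; b2: attacked by Rb4.
Legal moves for Black: none.
Not in check and no legal moves → stalemate.

stalemate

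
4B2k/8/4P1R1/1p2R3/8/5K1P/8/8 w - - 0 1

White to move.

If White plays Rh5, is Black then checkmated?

After Rh5: black king on h8; in check: yes, from the white rook on h5.
King squares — g7: attacked by Rg6; h7: attacked by Rh5; g8: attacked by Rg6.
Black has no legal moves → checkmate.

yes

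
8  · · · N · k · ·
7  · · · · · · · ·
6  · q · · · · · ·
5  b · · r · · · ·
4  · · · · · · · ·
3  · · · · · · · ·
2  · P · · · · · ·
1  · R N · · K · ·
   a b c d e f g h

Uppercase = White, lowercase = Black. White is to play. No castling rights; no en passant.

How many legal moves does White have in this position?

White to move; king on f1.
In check: no.
Legal moves: Nf7, Nb7, Ne6+, Nc6, Kg2, Ke2, Nd3, Nb3, Ne2, Na2, Ra1, b3, b4.
Count: 13.

13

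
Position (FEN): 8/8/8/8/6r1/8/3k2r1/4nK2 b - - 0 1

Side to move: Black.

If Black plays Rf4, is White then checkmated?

yes

After Rf4: white king on f1; in check: yes, from the black rook on f4.
King squares — e1: attacked by Kd2; g1: attacked by Rg2; e2: attacked by Kd2; f2: attacked by Rg2; g2: attacked by Ne1.
White has no legal moves → checkmate.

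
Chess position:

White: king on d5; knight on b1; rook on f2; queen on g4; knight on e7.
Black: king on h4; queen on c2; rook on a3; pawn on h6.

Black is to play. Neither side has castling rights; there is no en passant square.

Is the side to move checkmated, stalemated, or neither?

neither

Black to move; black king on h4.
In check: yes, from the white queen on g4.
King squares — g3: attacked by Qg4; h3: attacked by Qg4; g4: available; g5: attacked by Qg4; h5: attacked by Qg4.
Legal moves for Black: Kxg4.
Black is in check but has 1 legal move → neither.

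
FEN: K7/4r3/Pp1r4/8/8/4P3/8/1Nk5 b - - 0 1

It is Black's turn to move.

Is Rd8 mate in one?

yes

After Rd8: white king on a8; in check: yes, from the black rook on d8.
King squares — a7: attacked by Re7; b7: attacked by Re7; b8: attacked by Rd8.
White has no legal moves → checkmate.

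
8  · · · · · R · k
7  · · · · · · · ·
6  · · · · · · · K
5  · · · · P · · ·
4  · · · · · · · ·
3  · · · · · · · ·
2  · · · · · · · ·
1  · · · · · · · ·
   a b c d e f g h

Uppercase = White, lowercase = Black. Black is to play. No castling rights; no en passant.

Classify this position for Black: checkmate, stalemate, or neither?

Black to move; black king on h8.
In check: yes, from the white rook on f8.
King squares — g7: attacked by Kh6; h7: attacked by Kh6; g8: attacked by Rf8.
Legal moves for Black: none.
In check with no legal moves → checkmate.

checkmate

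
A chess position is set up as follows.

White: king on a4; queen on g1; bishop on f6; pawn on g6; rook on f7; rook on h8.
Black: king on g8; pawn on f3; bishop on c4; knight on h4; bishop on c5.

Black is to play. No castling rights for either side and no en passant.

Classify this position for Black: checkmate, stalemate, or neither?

Black to move; black king on g8.
In check: yes, from the white rook on h8.
King squares — f7: attacked by Pg6; g7: attacked by Bf6; h7: attacked by Pg6; f8: attacked by Rf7; h8: attacked by Bf6.
Legal moves for Black: none.
In check with no legal moves → checkmate.

checkmate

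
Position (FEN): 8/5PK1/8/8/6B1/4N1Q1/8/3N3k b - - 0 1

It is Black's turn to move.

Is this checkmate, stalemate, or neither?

Black to move; black king on h1.
In check: no.
King squares — g1: attacked by Qg3; g2: attacked by Ne3; h2: attacked by Qg3.
Legal moves for Black: none.
Not in check and no legal moves → stalemate.

stalemate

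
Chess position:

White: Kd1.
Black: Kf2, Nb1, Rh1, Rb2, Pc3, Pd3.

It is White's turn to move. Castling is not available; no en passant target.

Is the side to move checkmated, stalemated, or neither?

White to move; white king on d1.
In check: yes, from the black rook on h1.
King squares — c1: attacked by Rh1; e1: attacked by Rh1; c2: attacked by Rb2; d2: attacked by Nb1; e2: attacked by Rb2.
Legal moves for White: none.
In check with no legal moves → checkmate.

checkmate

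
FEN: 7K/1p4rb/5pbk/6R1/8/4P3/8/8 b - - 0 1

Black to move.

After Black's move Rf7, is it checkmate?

After Rf7: white king on h8; in check: no.
White is not in check, so this cannot be checkmate.

no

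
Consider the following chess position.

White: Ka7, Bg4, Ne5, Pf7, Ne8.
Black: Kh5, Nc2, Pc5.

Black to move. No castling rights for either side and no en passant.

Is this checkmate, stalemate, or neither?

Black to move; black king on h5.
In check: yes, from the white bishop on g4.
King squares — g4: attacked by Ne5; h4: available; g5: available; g6: attacked by Ne5; h6: available.
Legal moves for Black: Kh6, Kg5, Kh4.
Black is in check but has 3 legal moves → neither.

neither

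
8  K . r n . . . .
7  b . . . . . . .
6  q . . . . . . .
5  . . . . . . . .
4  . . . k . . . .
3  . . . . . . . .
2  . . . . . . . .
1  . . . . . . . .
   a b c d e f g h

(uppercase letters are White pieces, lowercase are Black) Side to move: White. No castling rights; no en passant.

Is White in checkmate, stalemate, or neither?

checkmate

White to move; white king on a8.
In check: yes, from the black rook on c8.
King squares — a7: attacked by Qa6; b7: attacked by Qa6; b8: attacked by Ba7.
Legal moves for White: none.
In check with no legal moves → checkmate.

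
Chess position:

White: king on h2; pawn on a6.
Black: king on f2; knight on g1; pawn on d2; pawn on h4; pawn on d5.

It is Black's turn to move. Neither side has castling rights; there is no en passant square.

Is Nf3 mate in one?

After Nf3: white king on h2; in check: yes, from the black knight on f3.
White has 2 legal replies: Kh3, Kh1.
In check but a legal move exists → not checkmate.

no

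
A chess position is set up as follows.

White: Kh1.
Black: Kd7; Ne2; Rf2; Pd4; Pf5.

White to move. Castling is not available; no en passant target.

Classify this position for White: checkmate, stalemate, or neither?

stalemate

White to move; white king on h1.
In check: no.
King squares — g1: attacked by Ne2; g2: attacked by Rf2; h2: attacked by Rf2.
Legal moves for White: none.
Not in check and no legal moves → stalemate.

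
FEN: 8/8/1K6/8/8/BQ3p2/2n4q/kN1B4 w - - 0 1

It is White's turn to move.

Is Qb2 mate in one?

After Qb2: black king on a1; in check: yes, from the white queen on b2.
King squares — b1: attacked by Qb2; a2: attacked by Qb2; b2: attacked by Ba3.
Black has no legal moves → checkmate.

yes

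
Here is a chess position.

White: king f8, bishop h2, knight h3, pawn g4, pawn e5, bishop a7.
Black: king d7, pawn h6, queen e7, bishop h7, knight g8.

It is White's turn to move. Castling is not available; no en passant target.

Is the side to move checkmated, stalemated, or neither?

White to move; white king on f8.
In check: yes, from the black queen on e7.
King squares — e7: attacked by Kd7; f7: attacked by Qe7; g7: attacked by Qe7; e8: attacked by Kd7; g8: attacked by Bh7.
Legal moves for White: none.
In check with no legal moves → checkmate.

checkmate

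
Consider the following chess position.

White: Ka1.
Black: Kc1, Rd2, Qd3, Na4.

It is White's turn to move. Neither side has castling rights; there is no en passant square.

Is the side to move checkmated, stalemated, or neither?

stalemate

White to move; white king on a1.
In check: no.
King squares — b1: attacked by Kc1; a2: attacked by Rd2; b2: attacked by Kc1.
Legal moves for White: none.
Not in check and no legal moves → stalemate.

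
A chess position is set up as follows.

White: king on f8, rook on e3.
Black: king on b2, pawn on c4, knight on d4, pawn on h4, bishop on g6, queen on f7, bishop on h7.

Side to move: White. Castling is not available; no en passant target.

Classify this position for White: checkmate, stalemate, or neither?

checkmate

White to move; white king on f8.
In check: yes, from the black queen on f7.
King squares — e7: attacked by Qf7; f7: attacked by Bg6; g7: attacked by Qf7; e8: attacked by Qf7; g8: attacked by Qf7.
Legal moves for White: none.
In check with no legal moves → checkmate.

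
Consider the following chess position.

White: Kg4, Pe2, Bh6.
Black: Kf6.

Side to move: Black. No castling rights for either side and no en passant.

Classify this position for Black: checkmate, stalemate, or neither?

Black to move; black king on f6.
In check: no.
Legal moves for Black: Kf7, Ke7, Kg6, Ke6, Ke5.
Black has 5 legal moves and is not in check → neither.

neither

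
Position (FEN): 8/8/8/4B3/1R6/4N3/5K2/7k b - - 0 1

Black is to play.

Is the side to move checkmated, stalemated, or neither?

Black to move; black king on h1.
In check: no.
King squares — g1: attacked by Kf2; g2: attacked by Kf2; h2: attacked by Be5.
Legal moves for Black: none.
Not in check and no legal moves → stalemate.

stalemate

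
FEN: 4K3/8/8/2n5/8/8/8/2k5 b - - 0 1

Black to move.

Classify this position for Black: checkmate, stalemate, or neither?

Black to move; black king on c1.
In check: no.
Legal moves for Black: Nd7, Nb7, Ne6, Na6, Ne4, Na4, Nd3, Nb3, Kd2, Kc2, Kb2, Kd1, Kb1.
Black has 13 legal moves and is not in check → neither.

neither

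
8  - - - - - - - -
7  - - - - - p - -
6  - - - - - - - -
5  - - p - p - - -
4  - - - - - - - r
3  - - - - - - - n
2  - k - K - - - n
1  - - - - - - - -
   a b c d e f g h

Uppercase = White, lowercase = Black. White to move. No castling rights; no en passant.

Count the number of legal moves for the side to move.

White to move; king on d2.
In check: no.
Legal moves: Ke3, Kd3, Ke2, Ke1, Kd1.
Count: 5.

5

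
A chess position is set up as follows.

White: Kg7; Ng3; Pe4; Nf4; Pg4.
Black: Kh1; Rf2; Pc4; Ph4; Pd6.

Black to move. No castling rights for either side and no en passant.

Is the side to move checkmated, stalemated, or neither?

neither

Black to move; black king on h1.
In check: yes, from the white knight on g3.
King squares — g1: available; g2: attacked by Nf4; h2: available.
Legal moves for Black: Kh2, Kg1, hxg3.
Black is in check but has 3 legal moves → neither.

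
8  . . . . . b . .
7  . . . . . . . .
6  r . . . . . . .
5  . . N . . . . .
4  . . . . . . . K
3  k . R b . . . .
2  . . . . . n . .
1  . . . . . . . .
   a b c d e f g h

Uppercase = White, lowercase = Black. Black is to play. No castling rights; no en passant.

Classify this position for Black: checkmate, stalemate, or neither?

neither

Black to move; black king on a3.
In check: yes, from the white rook on c3.
Legal moves for Black: Kb4, Kb2, Ka2.
Black is in check but has 3 legal moves → neither.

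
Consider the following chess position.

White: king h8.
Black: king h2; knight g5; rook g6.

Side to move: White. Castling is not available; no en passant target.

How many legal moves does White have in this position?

0

White to move; king on h8.
In check: no.
Legal moves: none.
Count: 0.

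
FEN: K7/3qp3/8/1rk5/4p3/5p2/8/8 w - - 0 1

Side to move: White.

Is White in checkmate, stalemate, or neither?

stalemate

White to move; white king on a8.
In check: no.
King squares — a7: attacked by Qd7; b7: attacked by Rb5; b8: attacked by Rb5.
Legal moves for White: none.
Not in check and no legal moves → stalemate.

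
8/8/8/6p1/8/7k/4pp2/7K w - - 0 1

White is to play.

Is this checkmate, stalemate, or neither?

stalemate

White to move; white king on h1.
In check: no.
King squares — g1: attacked by Pf2; g2: attacked by Kh3; h2: attacked by Kh3.
Legal moves for White: none.
Not in check and no legal moves → stalemate.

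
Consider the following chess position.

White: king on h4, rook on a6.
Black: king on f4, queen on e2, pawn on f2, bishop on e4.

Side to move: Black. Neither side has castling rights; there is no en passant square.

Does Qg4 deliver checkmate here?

After Qg4: white king on h4; in check: yes, from the black queen on g4.
King squares — g3: attacked by Kf4; h3: attacked by Qg4; g4: attacked by Kf4; g5: attacked by Kf4; h5: attacked by Qg4.
White has no legal moves → checkmate.

yes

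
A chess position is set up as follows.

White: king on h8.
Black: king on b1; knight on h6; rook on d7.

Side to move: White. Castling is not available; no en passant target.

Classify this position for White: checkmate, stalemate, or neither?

White to move; white king on h8.
In check: no.
King squares — g7: attacked by Rd7; h7: attacked by Rd7; g8: attacked by Nh6.
Legal moves for White: none.
Not in check and no legal moves → stalemate.

stalemate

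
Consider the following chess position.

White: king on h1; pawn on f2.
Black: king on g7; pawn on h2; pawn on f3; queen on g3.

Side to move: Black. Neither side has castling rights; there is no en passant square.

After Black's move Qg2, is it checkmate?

After Qg2: white king on h1; in check: yes, from the black queen on g2.
King squares — g1: attacked by Qg2; g2: attacked by Pf3; h2: attacked by Qg2.
White has no legal moves → checkmate.

yes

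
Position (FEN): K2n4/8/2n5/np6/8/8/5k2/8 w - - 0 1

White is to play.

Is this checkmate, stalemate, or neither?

White to move; white king on a8.
In check: no.
King squares — a7: attacked by Nc6; b7: attacked by Na5; b8: attacked by Nc6.
Legal moves for White: none.
Not in check and no legal moves → stalemate.

stalemate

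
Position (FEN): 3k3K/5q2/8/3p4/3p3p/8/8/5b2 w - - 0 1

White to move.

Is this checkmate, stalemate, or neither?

White to move; white king on h8.
In check: no.
King squares — g7: attacked by Qf7; h7: attacked by Qf7; g8: attacked by Qf7.
Legal moves for White: none.
Not in check and no legal moves → stalemate.

stalemate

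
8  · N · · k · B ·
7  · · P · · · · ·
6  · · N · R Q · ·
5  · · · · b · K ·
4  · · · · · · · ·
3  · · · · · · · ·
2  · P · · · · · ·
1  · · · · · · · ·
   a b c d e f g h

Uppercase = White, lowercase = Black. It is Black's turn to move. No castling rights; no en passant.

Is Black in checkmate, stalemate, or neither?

Black to move; black king on e8.
In check: yes, from the white rook on e6.
King squares — d7: attacked by Nb8; e7: attacked by Nc6; f7: attacked by Qf6; d8: attacked by Nc6; f8: attacked by Qf6.
Legal moves for Black: none.
In check with no legal moves → checkmate.

checkmate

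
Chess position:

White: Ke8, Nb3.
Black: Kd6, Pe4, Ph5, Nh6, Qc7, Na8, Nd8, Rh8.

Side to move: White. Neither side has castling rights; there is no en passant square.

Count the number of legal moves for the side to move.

White to move; king on e8.
In check: yes, from the black rook on h8.
Legal moves: none.
Count: 0.

0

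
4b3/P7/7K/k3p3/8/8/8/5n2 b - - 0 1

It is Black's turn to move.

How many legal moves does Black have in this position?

Black to move; king on a5.
In check: no.
Legal moves: Bf7, Bd7, Bg6, Bc6, Bh5, Bb5, Ba4, Kb6, Ka6, Kb5, Kb4, Ka4, Ng3, Ne3, Nh2, Nd2, e4.
Count: 17.

17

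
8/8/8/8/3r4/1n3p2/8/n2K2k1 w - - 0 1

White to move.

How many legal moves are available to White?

White to move; king on d1.
In check: yes, from the black rook on d4.
Legal moves: Ke1.
Count: 1.

1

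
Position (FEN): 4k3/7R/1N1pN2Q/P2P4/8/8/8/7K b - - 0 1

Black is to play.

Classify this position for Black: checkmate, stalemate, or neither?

stalemate

Black to move; black king on e8.
In check: no.
King squares — d7: attacked by Nb6; e7: attacked by Rh7; f7: attacked by Rh7; d8: attacked by Ne6; f8: attacked by Ne6.
Legal moves for Black: none.
Not in check and no legal moves → stalemate.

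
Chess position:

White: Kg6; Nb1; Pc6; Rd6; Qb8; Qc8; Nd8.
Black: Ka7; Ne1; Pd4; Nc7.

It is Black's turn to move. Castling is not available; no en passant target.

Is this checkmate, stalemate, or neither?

checkmate

Black to move; black king on a7.
In check: yes, from the white queen on b8.
King squares — a6: attacked by Qc8; b6: attacked by Qb8; b7: attacked by Pc6; a8: attacked by Qb8; b8: attacked by Qc8.
Legal moves for Black: none.
In check with no legal moves → checkmate.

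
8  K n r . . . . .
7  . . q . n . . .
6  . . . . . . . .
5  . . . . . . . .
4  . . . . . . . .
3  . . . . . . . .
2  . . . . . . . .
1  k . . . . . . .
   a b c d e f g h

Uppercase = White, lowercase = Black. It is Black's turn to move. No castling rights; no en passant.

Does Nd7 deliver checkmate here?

After Nd7: white king on a8; in check: yes, from the black rook on c8.
King squares — a7: attacked by Qc7; b7: attacked by Qc7; b8: attacked by Qc7.
White has no legal moves → checkmate.

yes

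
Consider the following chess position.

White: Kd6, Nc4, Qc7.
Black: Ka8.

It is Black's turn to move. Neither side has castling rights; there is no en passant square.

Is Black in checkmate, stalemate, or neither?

Black to move; black king on a8.
In check: no.
King squares — a7: attacked by Qc7; b7: attacked by Qc7; b8: attacked by Qc7.
Legal moves for Black: none.
Not in check and no legal moves → stalemate.

stalemate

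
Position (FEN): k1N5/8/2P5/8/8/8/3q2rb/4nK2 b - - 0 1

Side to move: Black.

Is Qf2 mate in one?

After Qf2: white king on f1; in check: yes, from the black queen on f2.
King squares — e1: attacked by Qf2; g1: attacked by Qf2; e2: attacked by Qf2; f2: attacked by Rg2; g2: attacked by Ne1.
White has no legal moves → checkmate.

yes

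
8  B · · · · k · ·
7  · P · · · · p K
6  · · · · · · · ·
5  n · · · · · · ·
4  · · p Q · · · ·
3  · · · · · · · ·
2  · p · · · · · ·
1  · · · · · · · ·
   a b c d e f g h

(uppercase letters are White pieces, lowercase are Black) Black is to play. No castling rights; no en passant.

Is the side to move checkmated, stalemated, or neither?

Black to move; black king on f8.
In check: no.
Legal moves for Black: Ke8, Kf7, Ke7, Nxb7, Nc6, Nb3, g6, c3, b1=Q+, b1=R, b1=B+, b1=N, g5.
Black has 13 legal moves and is not in check → neither.

neither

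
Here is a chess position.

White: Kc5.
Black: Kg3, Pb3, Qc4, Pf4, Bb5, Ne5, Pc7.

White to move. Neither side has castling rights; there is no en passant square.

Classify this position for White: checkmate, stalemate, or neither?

checkmate

White to move; white king on c5.
In check: yes, from the black queen on c4.
King squares — b4: attacked by Qc4; c4: attacked by Bb5; d4: attacked by Qc4; b5: attacked by Qc4; d5: attacked by Qc4; b6: attacked by Pc7; c6: attacked by Qc4; d6: attacked by Pc7.
Legal moves for White: none.
In check with no legal moves → checkmate.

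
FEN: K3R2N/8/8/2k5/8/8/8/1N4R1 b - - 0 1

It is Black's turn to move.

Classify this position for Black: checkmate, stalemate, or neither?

Black to move; black king on c5.
In check: no.
Legal moves for Black: Kd6, Kc6, Kb6, Kd5, Kb5, Kd4, Kc4, Kb4.
Black has 8 legal moves and is not in check → neither.

neither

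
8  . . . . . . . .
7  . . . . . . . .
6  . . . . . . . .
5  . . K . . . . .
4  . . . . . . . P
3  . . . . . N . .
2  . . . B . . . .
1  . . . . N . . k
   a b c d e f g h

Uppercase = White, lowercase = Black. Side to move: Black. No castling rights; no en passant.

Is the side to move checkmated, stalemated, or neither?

Black to move; black king on h1.
In check: no.
King squares — g1: attacked by Nf3; g2: attacked by Ne1; h2: attacked by Nf3.
Legal moves for Black: none.
Not in check and no legal moves → stalemate.

stalemate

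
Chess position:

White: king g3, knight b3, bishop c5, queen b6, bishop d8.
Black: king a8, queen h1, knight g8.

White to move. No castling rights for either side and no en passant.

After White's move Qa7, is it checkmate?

yes

After Qa7: black king on a8; in check: yes, from the white queen on a7.
King squares — a7: attacked by Bc5; b7: attacked by Qa7; b8: attacked by Qa7.
Black has no legal moves → checkmate.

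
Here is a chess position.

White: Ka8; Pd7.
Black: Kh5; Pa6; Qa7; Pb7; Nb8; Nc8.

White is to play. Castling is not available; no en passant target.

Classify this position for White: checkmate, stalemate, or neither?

checkmate

White to move; white king on a8.
In check: yes, from the black queen on a7.
King squares — a7: attacked by Nc8; b7: attacked by Qa7; b8: attacked by Qa7.
Legal moves for White: none.
In check with no legal moves → checkmate.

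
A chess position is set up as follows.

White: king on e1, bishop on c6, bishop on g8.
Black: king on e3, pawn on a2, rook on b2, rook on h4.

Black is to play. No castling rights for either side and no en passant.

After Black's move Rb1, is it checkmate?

yes

After Rb1: white king on e1; in check: yes, from the black rook on b1.
King squares — d1: attacked by Rb1; f1: attacked by Rb1; d2: attacked by Ke3; e2: attacked by Ke3; f2: attacked by Ke3.
White has no legal moves → checkmate.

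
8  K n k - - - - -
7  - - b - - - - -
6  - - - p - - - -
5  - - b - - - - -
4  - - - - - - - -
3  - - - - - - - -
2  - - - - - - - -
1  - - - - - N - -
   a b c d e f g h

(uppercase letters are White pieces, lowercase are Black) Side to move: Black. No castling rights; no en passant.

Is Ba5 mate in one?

After Ba5: white king on a8; in check: no.
White is not in check, so this cannot be checkmate.

no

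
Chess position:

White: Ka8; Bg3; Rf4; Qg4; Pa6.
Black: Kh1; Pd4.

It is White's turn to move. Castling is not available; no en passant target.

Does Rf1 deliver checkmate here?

no

After Rf1: black king on h1; in check: yes, from the white rook on f1.
Black has 1 legal reply: Kg2.
In check but a legal move exists → not checkmate.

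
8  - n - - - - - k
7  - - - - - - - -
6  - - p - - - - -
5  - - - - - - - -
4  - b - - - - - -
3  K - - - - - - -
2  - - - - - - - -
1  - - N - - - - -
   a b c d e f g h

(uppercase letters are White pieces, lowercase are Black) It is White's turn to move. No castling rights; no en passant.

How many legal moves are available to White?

5

White to move; king on a3.
In check: yes, from the black bishop on b4.
Legal moves: Kxb4, Ka4, Kb3, Kb2, Ka2.
Count: 5.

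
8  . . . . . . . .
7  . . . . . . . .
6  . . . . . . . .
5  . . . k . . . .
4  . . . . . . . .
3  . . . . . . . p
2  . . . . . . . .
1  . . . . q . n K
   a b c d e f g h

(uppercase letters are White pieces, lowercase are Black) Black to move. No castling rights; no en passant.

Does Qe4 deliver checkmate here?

After Qe4: white king on h1; in check: yes, from the black queen on e4.
White has 2 legal replies: Kh2, Kxg1.
In check but a legal move exists → not checkmate.

no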